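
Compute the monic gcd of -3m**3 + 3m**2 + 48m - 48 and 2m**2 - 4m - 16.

m - 4

Repeated division with remainder:
  -3m**3 + 3m**2 + 48m - 48 = (-(3/2)m - 3/2)(2m**2 - 4m - 16) + (18m - 72)
  2m**2 - 4m - 16 = ((1/9)m + 2/9)(18m - 72) + (0)
Last nonzero remainder: 18m - 72. Dividing through by 18 gives the monic gcd m - 4.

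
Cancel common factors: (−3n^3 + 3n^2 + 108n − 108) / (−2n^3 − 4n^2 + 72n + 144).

Repeated division with remainder:
  −3n^3 + 3n^2 + 108n − 108 = (3/2)(−2n^3 − 4n^2 + 72n + 144) + (9n^2 − 324)
  −2n^3 − 4n^2 + 72n + 144 = (−(2/9)n − 4/9)(9n^2 − 324) + (0)
Last nonzero remainder: 9n^2 − 324. Dividing through by 9 gives the monic gcd n^2 − 36.
Cancel n^2 − 36 from numerator and denominator to get the reduced form.

(3n − 3)/(2n + 4)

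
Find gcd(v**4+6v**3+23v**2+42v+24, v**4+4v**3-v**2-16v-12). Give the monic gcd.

v**2+3v+2

Repeated division with remainder:
  v**4+6v**3+23v**2+42v+24 = (v**4+4v**3-v**2-16v-12) + (2v**3+24v**2+58v+36)
  v**4+4v**3-v**2-16v-12 = ((1/2)v-4)(2v**3+24v**2+58v+36) + (66v**2+198v+132)
  2v**3+24v**2+58v+36 = ((1/33)v+3/11)(66v**2+198v+132) + (0)
Last nonzero remainder: 66v**2+198v+132. Dividing through by 66 gives the monic gcd v**2+3v+2.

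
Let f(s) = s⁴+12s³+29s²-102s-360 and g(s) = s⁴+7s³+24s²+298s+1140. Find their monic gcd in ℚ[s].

s²+11s+30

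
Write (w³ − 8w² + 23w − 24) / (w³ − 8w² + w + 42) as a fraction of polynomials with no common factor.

Apply the Euclidean algorithm:
  w³ − 8w² + 23w − 24 = (w³ − 8w² + w + 42) + (22w − 66)
  w³ − 8w² + w + 42 = ((1/22)w² − (5/22)w − 7/11)(22w − 66) + (0)
Last nonzero remainder: 22w − 66. Dividing through by 22 gives the monic gcd w − 3.
Cancel w − 3 from numerator and denominator to get the reduced form.

(w² − 5w + 8)/(w² − 5w − 14)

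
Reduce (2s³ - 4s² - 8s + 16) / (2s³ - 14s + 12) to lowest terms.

(s² - 4)/(s² + 2s - 3)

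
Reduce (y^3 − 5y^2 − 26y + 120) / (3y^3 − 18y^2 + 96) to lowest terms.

(y^2 − y − 30)/(3y^2 − 6y − 24)

Euclidean algorithm in ℚ[y]:
  y^3 − 5y^2 − 26y + 120 = (1/3)(3y^3 − 18y^2 + 96) + (y^2 − 26y + 88)
  3y^3 − 18y^2 + 96 = (3y + 60)(y^2 − 26y + 88) + (1296y − 5184)
  y^2 − 26y + 88 = ((1/1296)y − 11/648)(1296y − 5184) + (0)
Last nonzero remainder: 1296y − 5184. Dividing through by 1296 gives the monic gcd y − 4.
Cancel y − 4 from numerator and denominator to get the reduced form.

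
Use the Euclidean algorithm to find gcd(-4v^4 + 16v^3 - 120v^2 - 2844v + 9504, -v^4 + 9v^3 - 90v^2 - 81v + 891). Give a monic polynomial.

By polynomial division,
  -4v^4 + 16v^3 - 120v^2 - 2844v + 9504 = (4)(-v^4 + 9v^3 - 90v^2 - 81v + 891) + (-20v^3 + 240v^2 - 2520v + 5940)
  -v^4 + 9v^3 - 90v^2 - 81v + 891 = ((1/20)v + 3/20)(-20v^3 + 240v^2 - 2520v + 5940) + (0)
Last nonzero remainder: -20v^3 + 240v^2 - 2520v + 5940. Dividing through by -20 gives the monic gcd v^3 - 12v^2 + 126v - 297.

v^3 - 12v^2 + 126v - 297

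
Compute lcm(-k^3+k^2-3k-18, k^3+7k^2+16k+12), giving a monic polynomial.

k^5+4k^4+4k^3+27k^2+108k+108

Repeated division with remainder:
  -k^3+k^2-3k-18 = (-1)(k^3+7k^2+16k+12) + (8k^2+13k-6)
  k^3+7k^2+16k+12 = ((1/8)k+43/64)(8k^2+13k-6) + ((513/64)k+513/32)
  8k^2+13k-6 = ((512/513)k-64/171)((513/64)k+513/32) + (0)
Last nonzero remainder: (513/64)k+513/32. Dividing through by 513/64 gives the monic gcd k+2.
Then lcm(f, g) = f·g / gcd(f, g); expanding and making the result monic gives the answer.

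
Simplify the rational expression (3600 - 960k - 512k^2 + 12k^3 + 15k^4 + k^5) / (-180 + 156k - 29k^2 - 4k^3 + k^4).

Apply the Euclidean algorithm:
  k^5 + 15k^4 + 12k^3 - 512k^2 - 960k + 3600 = (k + 19)(k^4 - 4k^3 - 29k^2 + 156k - 180) + (117k^3 - 117k^2 - 3744k + 7020)
  k^4 - 4k^3 - 29k^2 + 156k - 180 = ((1/117)k - 1/39)(117k^3 - 117k^2 - 3744k + 7020) + (0)
Last nonzero remainder: 117k^3 - 117k^2 - 3744k + 7020. Dividing through by 117 gives the monic gcd k^3 - k^2 - 32k + 60.
Cancel k^3 - k^2 - 32k + 60 from numerator and denominator to get the reduced form.

(60 + 16k + k^2)/(-3 + k)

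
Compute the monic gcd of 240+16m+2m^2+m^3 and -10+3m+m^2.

Repeated division with remainder:
  m^3+2m^2+16m+240 = (m-1)(m^2+3m-10) + (29m+230)
  m^2+3m-10 = ((1/29)m-143/841)(29m+230) + (24480/841)
  29m+230 = ((24389/24480)m+19343/2448)(24480/841) + (0)
The last nonzero remainder is the constant 24480/841, so the polynomials are coprime and gcd = 1.

1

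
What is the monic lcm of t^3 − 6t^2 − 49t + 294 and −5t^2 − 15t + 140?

t^4 − 10t^3 − 25t^2 + 490t − 1176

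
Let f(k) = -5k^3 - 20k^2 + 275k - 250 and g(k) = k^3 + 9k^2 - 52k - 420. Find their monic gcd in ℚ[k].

k + 10

Repeated division with remainder:
  -5k^3 - 20k^2 + 275k - 250 = (-5)(k^3 + 9k^2 - 52k - 420) + (25k^2 + 15k - 2350)
  k^3 + 9k^2 - 52k - 420 = ((1/25)k + 42/125)(25k^2 + 15k - 2350) + ((924/25)k + 1848/5)
  25k^2 + 15k - 2350 = ((625/924)k - 5875/924)((924/25)k + 1848/5) + (0)
Last nonzero remainder: (924/25)k + 1848/5. Dividing through by 924/25 gives the monic gcd k + 10.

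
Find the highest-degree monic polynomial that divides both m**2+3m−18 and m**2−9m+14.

1

Apply the Euclidean algorithm:
  m**2+3m−18 = (m**2−9m+14) + (12m−32)
  m**2−9m+14 = ((1/12)m−19/36)(12m−32) + (−26/9)
  12m−32 = (−(54/13)m+144/13)(−26/9) + (0)
The last nonzero remainder is the constant −26/9, so the polynomials are coprime and gcd = 1.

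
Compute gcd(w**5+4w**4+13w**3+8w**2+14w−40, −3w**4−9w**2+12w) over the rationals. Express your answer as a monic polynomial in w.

w**3+3w−4

Euclidean algorithm in ℚ[w]:
  w**5+4w**4+13w**3+8w**2+14w−40 = (−(1/3)w−4/3)(−3w**4−9w**2+12w) + (10w**3+30w−40)
  −3w**4−9w**2+12w = (−(3/10)w)(10w**3+30w−40) + (0)
Last nonzero remainder: 10w**3+30w−40. Dividing through by 10 gives the monic gcd w**3+3w−4.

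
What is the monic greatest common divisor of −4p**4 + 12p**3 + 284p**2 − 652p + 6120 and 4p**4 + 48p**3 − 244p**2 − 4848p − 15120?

p**2 − p − 90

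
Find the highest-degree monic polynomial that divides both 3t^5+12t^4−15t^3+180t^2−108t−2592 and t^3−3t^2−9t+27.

By polynomial division,
  3t^5+12t^4−15t^3+180t^2−108t−2592 = (3t^2+21t+75)(t^3−3t^2−9t+27) + (513t^2−4617)
  t^3−3t^2−9t+27 = ((1/513)t−1/171)(513t^2−4617) + (0)
Last nonzero remainder: 513t^2−4617. Dividing through by 513 gives the monic gcd t^2−9.

t^2−9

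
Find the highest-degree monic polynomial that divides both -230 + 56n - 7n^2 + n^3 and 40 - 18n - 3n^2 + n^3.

-5 + n

By polynomial division,
  n^3 - 7n^2 + 56n - 230 = (n^3 - 3n^2 - 18n + 40) + (-4n^2 + 74n - 270)
  n^3 - 3n^2 - 18n + 40 = (-(1/4)n - 31/8)(-4n^2 + 74n - 270) + ((805/4)n - 4025/4)
  -4n^2 + 74n - 270 = (-(16/805)n + 216/805)((805/4)n - 4025/4) + (0)
Last nonzero remainder: (805/4)n - 4025/4. Dividing through by 805/4 gives the monic gcd n - 5.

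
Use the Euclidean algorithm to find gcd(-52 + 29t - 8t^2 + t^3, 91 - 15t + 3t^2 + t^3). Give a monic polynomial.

Euclidean algorithm in ℚ[t]:
  t^3 - 8t^2 + 29t - 52 = (t^3 + 3t^2 - 15t + 91) + (-11t^2 + 44t - 143)
  t^3 + 3t^2 - 15t + 91 = (-(1/11)t - 7/11)(-11t^2 + 44t - 143) + (0)
Last nonzero remainder: -11t^2 + 44t - 143. Dividing through by -11 gives the monic gcd t^2 - 4t + 13.

13 - 4t + t^2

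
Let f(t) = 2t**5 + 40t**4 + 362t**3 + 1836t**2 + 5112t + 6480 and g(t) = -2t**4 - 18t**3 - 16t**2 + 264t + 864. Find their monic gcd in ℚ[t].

t**3 + 13t**2 + 60t + 108

Euclidean algorithm in ℚ[t]:
  2t**5 + 40t**4 + 362t**3 + 1836t**2 + 5112t + 6480 = (-t - 11)(-2t**4 - 18t**3 - 16t**2 + 264t + 864) + (148t**3 + 1924t**2 + 8880t + 15984)
  -2t**4 - 18t**3 - 16t**2 + 264t + 864 = (-(1/74)t + 2/37)(148t**3 + 1924t**2 + 8880t + 15984) + (0)
Last nonzero remainder: 148t**3 + 1924t**2 + 8880t + 15984. Dividing through by 148 gives the monic gcd t**3 + 13t**2 + 60t + 108.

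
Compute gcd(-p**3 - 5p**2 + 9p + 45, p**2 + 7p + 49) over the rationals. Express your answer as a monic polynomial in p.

By polynomial division,
  -p**3 - 5p**2 + 9p + 45 = (-p + 2)(p**2 + 7p + 49) + (44p - 53)
  p**2 + 7p + 49 = ((1/44)p + 361/1936)(44p - 53) + (113997/1936)
  44p - 53 = ((85184/113997)p - 102608/113997)(113997/1936) + (0)
The last nonzero remainder is the constant 113997/1936, so the polynomials are coprime and gcd = 1.

1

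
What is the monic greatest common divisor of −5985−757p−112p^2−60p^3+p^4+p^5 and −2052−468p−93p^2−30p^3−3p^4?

By polynomial division,
  p^5+p^4−60p^3−112p^2−757p−5985 = (−(1/3)p+3)(−3p^4−30p^3−93p^2−468p−2052) + (−p^3+11p^2−37p+171)
  −3p^4−30p^3−93p^2−468p−2052 = (3p+63)(−p^3+11p^2−37p+171) + (−675p^2+1350p−12825)
  −p^3+11p^2−37p+171 = ((1/675)p−1/75)(−675p^2+1350p−12825) + (0)
Last nonzero remainder: −675p^2+1350p−12825. Dividing through by −675 gives the monic gcd p^2−2p+19.

19−2p+p^2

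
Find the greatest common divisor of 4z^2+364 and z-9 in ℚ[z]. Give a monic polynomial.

Euclidean algorithm in ℚ[z]:
  4z^2+364 = (4z+36)(z-9) + (688)
  z-9 = ((1/688)z-9/688)(688) + (0)
The last nonzero remainder is the constant 688, so the polynomials are coprime and gcd = 1.

1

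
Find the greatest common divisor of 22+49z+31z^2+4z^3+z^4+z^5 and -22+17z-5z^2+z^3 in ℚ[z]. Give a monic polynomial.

11-3z+z^2

Apply the Euclidean algorithm:
  z^5+z^4+4z^3+31z^2+49z+22 = (z^2+6z+17)(z^3-5z^2+17z-22) + (36z^2-108z+396)
  z^3-5z^2+17z-22 = ((1/36)z-1/18)(36z^2-108z+396) + (0)
Last nonzero remainder: 36z^2-108z+396. Dividing through by 36 gives the monic gcd z^2-3z+11.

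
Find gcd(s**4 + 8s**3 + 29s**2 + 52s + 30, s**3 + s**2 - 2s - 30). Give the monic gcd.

By polynomial division,
  s**4 + 8s**3 + 29s**2 + 52s + 30 = (s + 7)(s**3 + s**2 - 2s - 30) + (24s**2 + 96s + 240)
  s**3 + s**2 - 2s - 30 = ((1/24)s - 1/8)(24s**2 + 96s + 240) + (0)
Last nonzero remainder: 24s**2 + 96s + 240. Dividing through by 24 gives the monic gcd s**2 + 4s + 10.

s**2 + 4s + 10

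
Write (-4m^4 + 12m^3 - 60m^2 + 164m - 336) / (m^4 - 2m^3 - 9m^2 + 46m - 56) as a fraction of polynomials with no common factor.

Apply the Euclidean algorithm:
  -4m^4 + 12m^3 - 60m^2 + 164m - 336 = (-4)(m^4 - 2m^3 - 9m^2 + 46m - 56) + (4m^3 - 96m^2 + 348m - 560)
  m^4 - 2m^3 - 9m^2 + 46m - 56 = ((1/4)m + 11/2)(4m^3 - 96m^2 + 348m - 560) + (432m^2 - 1728m + 3024)
  4m^3 - 96m^2 + 348m - 560 = ((1/108)m - 5/27)(432m^2 - 1728m + 3024) + (0)
Last nonzero remainder: 432m^2 - 1728m + 3024. Dividing through by 432 gives the monic gcd m^2 - 4m + 7.
Cancel m^2 - 4m + 7 from numerator and denominator to get the reduced form.

(-4m^2 - 4m - 48)/(m^2 + 2m - 8)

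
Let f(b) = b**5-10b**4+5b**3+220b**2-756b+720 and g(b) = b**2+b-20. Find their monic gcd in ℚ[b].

b**2+b-20

Apply the Euclidean algorithm:
  b**5-10b**4+5b**3+220b**2-756b+720 = (b**3-11b**2+36b-36)(b**2+b-20) + (0)
The last nonzero remainder b**2+b-20 is already monic.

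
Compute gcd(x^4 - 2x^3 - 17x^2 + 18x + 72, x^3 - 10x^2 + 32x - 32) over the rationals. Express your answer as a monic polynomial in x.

Repeated division with remainder:
  x^4 - 2x^3 - 17x^2 + 18x + 72 = (x + 8)(x^3 - 10x^2 + 32x - 32) + (31x^2 - 206x + 328)
  x^3 - 10x^2 + 32x - 32 = ((1/31)x - 104/961)(31x^2 - 206x + 328) + (-(840/961)x + 3360/961)
  31x^2 - 206x + 328 = (-(29791/840)x + 39401/420)(-(840/961)x + 3360/961) + (0)
Last nonzero remainder: -(840/961)x + 3360/961. Dividing through by -840/961 gives the monic gcd x - 4.

x - 4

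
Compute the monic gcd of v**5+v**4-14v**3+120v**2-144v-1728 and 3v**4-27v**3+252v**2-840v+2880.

By polynomial division,
  v**5+v**4-14v**3+120v**2-144v-1728 = ((1/3)v+10/3)(3v**4-27v**3+252v**2-840v+2880) + (-8v**3-440v**2+1696v-11328)
  3v**4-27v**3+252v**2-840v+2880 = (-(3/8)v+24)(-8v**3-440v**2+1696v-11328) + (11448v**2-45792v+274752)
  -8v**3-440v**2+1696v-11328 = (-(1/1431)v-59/1431)(11448v**2-45792v+274752) + (0)
Last nonzero remainder: 11448v**2-45792v+274752. Dividing through by 11448 gives the monic gcd v**2-4v+24.

v**2-4v+24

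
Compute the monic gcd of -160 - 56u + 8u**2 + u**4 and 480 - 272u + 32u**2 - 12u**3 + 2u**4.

20 + 2u + u**2

Euclidean algorithm in ℚ[u]:
  u**4 + 8u**2 - 56u - 160 = (1/2)(2u**4 - 12u**3 + 32u**2 - 272u + 480) + (6u**3 - 8u**2 + 80u - 400)
  2u**4 - 12u**3 + 32u**2 - 272u + 480 = ((1/3)u - 14/9)(6u**3 - 8u**2 + 80u - 400) + (-(64/9)u**2 - (128/9)u - 1280/9)
  6u**3 - 8u**2 + 80u - 400 = (-(27/32)u + 45/16)(-(64/9)u**2 - (128/9)u - 1280/9) + (0)
Last nonzero remainder: -(64/9)u**2 - (128/9)u - 1280/9. Dividing through by -64/9 gives the monic gcd u**2 + 2u + 20.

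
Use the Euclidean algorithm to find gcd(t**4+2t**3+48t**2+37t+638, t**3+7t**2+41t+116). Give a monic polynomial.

t**2+3t+29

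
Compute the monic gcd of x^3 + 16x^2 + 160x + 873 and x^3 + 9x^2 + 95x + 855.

Euclidean algorithm in ℚ[x]:
  x^3 + 16x^2 + 160x + 873 = (x^3 + 9x^2 + 95x + 855) + (7x^2 + 65x + 18)
  x^3 + 9x^2 + 95x + 855 = ((1/7)x - 2/49)(7x^2 + 65x + 18) + ((4659/49)x + 41931/49)
  7x^2 + 65x + 18 = ((343/4659)x + 98/4659)((4659/49)x + 41931/49) + (0)
Last nonzero remainder: (4659/49)x + 41931/49. Dividing through by 4659/49 gives the monic gcd x + 9.

x + 9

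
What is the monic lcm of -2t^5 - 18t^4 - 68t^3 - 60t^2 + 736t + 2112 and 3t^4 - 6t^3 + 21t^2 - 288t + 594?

Euclidean algorithm in ℚ[t]:
  -2t^5 - 18t^4 - 68t^3 - 60t^2 + 736t + 2112 = (-(2/3)t - 22/3)(3t^4 - 6t^3 + 21t^2 - 288t + 594) + (-98t^3 - 98t^2 - 980t + 6468)
  3t^4 - 6t^3 + 21t^2 - 288t + 594 = (-(3/98)t + 9/98)(-98t^3 - 98t^2 - 980t + 6468) + (0)
Last nonzero remainder: -98t^3 - 98t^2 - 980t + 6468. Dividing through by -98 gives the monic gcd t^3 + t^2 + 10t - 66.
Then lcm(f, g) = f·g / gcd(f, g); expanding and making the result monic gives the answer.

t^6 + 6t^5 + 7t^4 - 72t^3 - 458t^2 + 48t + 3168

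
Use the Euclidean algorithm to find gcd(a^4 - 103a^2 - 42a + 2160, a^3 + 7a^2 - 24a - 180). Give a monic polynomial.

Repeated division with remainder:
  a^4 - 103a^2 - 42a + 2160 = (a - 7)(a^3 + 7a^2 - 24a - 180) + (-30a^2 - 30a + 900)
  a^3 + 7a^2 - 24a - 180 = (-(1/30)a - 1/5)(-30a^2 - 30a + 900) + (0)
Last nonzero remainder: -30a^2 - 30a + 900. Dividing through by -30 gives the monic gcd a^2 + a - 30.

a^2 + a - 30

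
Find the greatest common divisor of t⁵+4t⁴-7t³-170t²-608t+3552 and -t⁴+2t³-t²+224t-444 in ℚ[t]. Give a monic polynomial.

Euclidean algorithm in ℚ[t]:
  t⁵+4t⁴-7t³-170t²-608t+3552 = (-t-6)(-t⁴+2t³-t²+224t-444) + (4t³+48t²+292t+888)
  -t⁴+2t³-t²+224t-444 = (-(1/4)t+7/2)(4t³+48t²+292t+888) + (-96t²-576t-3552)
  4t³+48t²+292t+888 = (-(1/24)t-1/4)(-96t²-576t-3552) + (0)
Last nonzero remainder: -96t²-576t-3552. Dividing through by -96 gives the monic gcd t²+6t+37.

t²+6t+37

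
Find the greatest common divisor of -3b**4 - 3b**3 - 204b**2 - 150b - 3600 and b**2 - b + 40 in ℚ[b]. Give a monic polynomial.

b**2 - b + 40

Repeated division with remainder:
  -3b**4 - 3b**3 - 204b**2 - 150b - 3600 = (-3b**2 - 6b - 90)(b**2 - b + 40) + (0)
The last nonzero remainder b**2 - b + 40 is already monic.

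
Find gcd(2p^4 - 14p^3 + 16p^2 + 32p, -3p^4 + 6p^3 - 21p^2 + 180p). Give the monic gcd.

p^2 - 4p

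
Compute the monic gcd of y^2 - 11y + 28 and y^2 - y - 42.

y - 7

Apply the Euclidean algorithm:
  y^2 - 11y + 28 = (y^2 - y - 42) + (-10y + 70)
  y^2 - y - 42 = (-(1/10)y - 3/5)(-10y + 70) + (0)
Last nonzero remainder: -10y + 70. Dividing through by -10 gives the monic gcd y - 7.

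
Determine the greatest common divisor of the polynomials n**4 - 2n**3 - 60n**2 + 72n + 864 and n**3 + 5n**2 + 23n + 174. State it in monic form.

By polynomial division,
  n**4 - 2n**3 - 60n**2 + 72n + 864 = (n - 7)(n**3 + 5n**2 + 23n + 174) + (-48n**2 + 59n + 2082)
  n**3 + 5n**2 + 23n + 174 = (-(1/48)n - 299/2304)(-48n**2 + 59n + 2082) + ((170569/2304)n + 170569/384)
  -48n**2 + 59n + 2082 = (-(110592/170569)n + 799488/170569)((170569/2304)n + 170569/384) + (0)
Last nonzero remainder: (170569/2304)n + 170569/384. Dividing through by 170569/2304 gives the monic gcd n + 6.

n + 6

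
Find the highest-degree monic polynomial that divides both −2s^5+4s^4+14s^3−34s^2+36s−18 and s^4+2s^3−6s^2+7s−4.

s^3−2s^2+2s−1

Euclidean algorithm in ℚ[s]:
  −2s^5+4s^4+14s^3−34s^2+36s−18 = (−2s+8)(s^4+2s^3−6s^2+7s−4) + (−14s^3+28s^2−28s+14)
  s^4+2s^3−6s^2+7s−4 = (−(1/14)s−2/7)(−14s^3+28s^2−28s+14) + (0)
Last nonzero remainder: −14s^3+28s^2−28s+14. Dividing through by −14 gives the monic gcd s^3−2s^2+2s−1.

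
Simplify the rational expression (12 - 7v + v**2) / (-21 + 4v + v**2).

Apply the Euclidean algorithm:
  v**2 - 7v + 12 = (v**2 + 4v - 21) + (-11v + 33)
  v**2 + 4v - 21 = (-(1/11)v - 7/11)(-11v + 33) + (0)
Last nonzero remainder: -11v + 33. Dividing through by -11 gives the monic gcd v - 3.
Cancel v - 3 from numerator and denominator to get the reduced form.

(-4 + v)/(7 + v)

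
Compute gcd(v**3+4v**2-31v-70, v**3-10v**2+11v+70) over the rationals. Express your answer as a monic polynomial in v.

Apply the Euclidean algorithm:
  v**3+4v**2-31v-70 = (v**3-10v**2+11v+70) + (14v**2-42v-140)
  v**3-10v**2+11v+70 = ((1/14)v-1/2)(14v**2-42v-140) + (0)
Last nonzero remainder: 14v**2-42v-140. Dividing through by 14 gives the monic gcd v**2-3v-10.

v**2-3v-10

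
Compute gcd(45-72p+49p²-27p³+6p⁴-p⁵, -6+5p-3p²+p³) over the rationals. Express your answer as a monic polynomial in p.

Apply the Euclidean algorithm:
  -p⁵+6p⁴-27p³+49p²-72p+45 = (-p²+3p-13)(p³-3p²+5p-6) + (-11p²+11p-33)
  p³-3p²+5p-6 = (-(1/11)p+2/11)(-11p²+11p-33) + (0)
Last nonzero remainder: -11p²+11p-33. Dividing through by -11 gives the monic gcd p²-p+3.

3-p+p²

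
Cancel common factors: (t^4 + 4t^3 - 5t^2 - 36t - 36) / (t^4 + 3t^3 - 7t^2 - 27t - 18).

(t + 2)/(t + 1)

Euclidean algorithm in ℚ[t]:
  t^4 + 4t^3 - 5t^2 - 36t - 36 = (t^4 + 3t^3 - 7t^2 - 27t - 18) + (t^3 + 2t^2 - 9t - 18)
  t^4 + 3t^3 - 7t^2 - 27t - 18 = (t + 1)(t^3 + 2t^2 - 9t - 18) + (0)
The last nonzero remainder t^3 + 2t^2 - 9t - 18 is already monic.
Cancel t^3 + 2t^2 - 9t - 18 from numerator and denominator to get the reduced form.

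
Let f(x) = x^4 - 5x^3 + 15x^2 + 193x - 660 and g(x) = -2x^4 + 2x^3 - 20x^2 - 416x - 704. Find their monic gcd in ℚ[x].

x^2 - 7x + 44

Euclidean algorithm in ℚ[x]:
  x^4 - 5x^3 + 15x^2 + 193x - 660 = (-1/2)(-2x^4 + 2x^3 - 20x^2 - 416x - 704) + (-4x^3 + 5x^2 - 15x - 1012)
  -2x^4 + 2x^3 - 20x^2 - 416x - 704 = ((1/2)x + 1/8)(-4x^3 + 5x^2 - 15x - 1012) + (-(105/8)x^2 + (735/8)x - 1155/2)
  -4x^3 + 5x^2 - 15x - 1012 = ((32/105)x + 184/105)(-(105/8)x^2 + (735/8)x - 1155/2) + (0)
Last nonzero remainder: -(105/8)x^2 + (735/8)x - 1155/2. Dividing through by -105/8 gives the monic gcd x^2 - 7x + 44.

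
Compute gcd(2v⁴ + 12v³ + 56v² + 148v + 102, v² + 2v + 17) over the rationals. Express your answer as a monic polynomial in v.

Repeated division with remainder:
  2v⁴ + 12v³ + 56v² + 148v + 102 = (2v² + 8v + 6)(v² + 2v + 17) + (0)
The last nonzero remainder v² + 2v + 17 is already monic.

v² + 2v + 17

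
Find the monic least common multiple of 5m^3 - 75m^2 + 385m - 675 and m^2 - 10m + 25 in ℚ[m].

Repeated division with remainder:
  5m^3 - 75m^2 + 385m - 675 = (5m - 25)(m^2 - 10m + 25) + (10m - 50)
  m^2 - 10m + 25 = ((1/10)m - 1/2)(10m - 50) + (0)
Last nonzero remainder: 10m - 50. Dividing through by 10 gives the monic gcd m - 5.
Then lcm(f, g) = f·g / gcd(f, g); expanding and making the result monic gives the answer.

m^4 - 20m^3 + 152m^2 - 520m + 675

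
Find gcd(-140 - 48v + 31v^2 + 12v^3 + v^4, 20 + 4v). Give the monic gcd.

5 + v

Repeated division with remainder:
  v^4 + 12v^3 + 31v^2 - 48v - 140 = ((1/4)v^3 + (7/4)v^2 - v - 7)(4v + 20) + (0)
Last nonzero remainder: 4v + 20. Dividing through by 4 gives the monic gcd v + 5.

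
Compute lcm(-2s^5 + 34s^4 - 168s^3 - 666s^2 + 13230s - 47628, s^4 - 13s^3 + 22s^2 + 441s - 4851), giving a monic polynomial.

s^6 - 28s^5 + 271s^4 - 591s^3 - 10278s^2 + 96579s - 261954

Euclidean algorithm in ℚ[s]:
  -2s^5 + 34s^4 - 168s^3 - 666s^2 + 13230s - 47628 = (-2s + 8)(s^4 - 13s^3 + 22s^2 + 441s - 4851) + (-20s^3 + 40s^2 - 8820)
  s^4 - 13s^3 + 22s^2 + 441s - 4851 = (-(1/20)s + 11/20)(-20s^3 + 40s^2 - 8820) + (0)
Last nonzero remainder: -20s^3 + 40s^2 - 8820. Dividing through by -20 gives the monic gcd s^3 - 2s^2 + 441.
Then lcm(f, g) = f·g / gcd(f, g); expanding and making the result monic gives the answer.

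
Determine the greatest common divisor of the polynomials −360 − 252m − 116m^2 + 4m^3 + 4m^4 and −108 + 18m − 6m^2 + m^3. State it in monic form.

−6 + m

By polynomial division,
  4m^4 + 4m^3 − 116m^2 − 252m − 360 = (4m + 28)(m^3 − 6m^2 + 18m − 108) + (−20m^2 − 324m + 2664)
  m^3 − 6m^2 + 18m − 108 = (−(1/20)m + 111/100)(−20m^2 − 324m + 2664) + ((12771/25)m − 76626/25)
  −20m^2 − 324m + 2664 = (−(500/12771)m − 3700/4257)((12771/25)m − 76626/25) + (0)
Last nonzero remainder: (12771/25)m − 76626/25. Dividing through by 12771/25 gives the monic gcd m − 6.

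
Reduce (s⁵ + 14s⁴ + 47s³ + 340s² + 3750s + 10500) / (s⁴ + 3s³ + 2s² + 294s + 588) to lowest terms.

(s³ + 20s² + 125s + 250)/(s² + 9s + 14)

Repeated division with remainder:
  s⁵ + 14s⁴ + 47s³ + 340s² + 3750s + 10500 = (s + 11)(s⁴ + 3s³ + 2s² + 294s + 588) + (12s³ + 24s² - 72s + 4032)
  s⁴ + 3s³ + 2s² + 294s + 588 = ((1/12)s + 1/12)(12s³ + 24s² - 72s + 4032) + (6s² - 36s + 252)
  12s³ + 24s² - 72s + 4032 = (2s + 16)(6s² - 36s + 252) + (0)
Last nonzero remainder: 6s² - 36s + 252. Dividing through by 6 gives the monic gcd s² - 6s + 42.
Cancel s² - 6s + 42 from numerator and denominator to get the reduced form.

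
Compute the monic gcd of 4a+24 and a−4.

1

Repeated division with remainder:
  4a+24 = (4)(a−4) + (40)
  a−4 = ((1/40)a−1/10)(40) + (0)
The last nonzero remainder is the constant 40, so the polynomials are coprime and gcd = 1.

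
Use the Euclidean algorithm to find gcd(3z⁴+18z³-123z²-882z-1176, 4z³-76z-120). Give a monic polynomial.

z+2

Repeated division with remainder:
  3z⁴+18z³-123z²-882z-1176 = ((3/4)z+9/2)(4z³-76z-120) + (-66z²-450z-636)
  4z³-76z-120 = (-(2/33)z+50/121)(-66z²-450z-636) + ((8640/121)z+17280/121)
  -66z²-450z-636 = (-(1331/1440)z-6413/1440)((8640/121)z+17280/121) + (0)
Last nonzero remainder: (8640/121)z+17280/121. Dividing through by 8640/121 gives the monic gcd z+2.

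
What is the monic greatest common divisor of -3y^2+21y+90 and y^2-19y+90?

Repeated division with remainder:
  -3y^2+21y+90 = (-3)(y^2-19y+90) + (-36y+360)
  y^2-19y+90 = (-(1/36)y+1/4)(-36y+360) + (0)
Last nonzero remainder: -36y+360. Dividing through by -36 gives the monic gcd y-10.

y-10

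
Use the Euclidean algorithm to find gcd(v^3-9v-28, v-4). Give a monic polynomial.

v-4

Euclidean algorithm in ℚ[v]:
  v^3-9v-28 = (v^2+4v+7)(v-4) + (0)
The last nonzero remainder v-4 is already monic.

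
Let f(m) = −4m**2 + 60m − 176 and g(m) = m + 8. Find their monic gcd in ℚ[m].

1

Euclidean algorithm in ℚ[m]:
  −4m**2 + 60m − 176 = (−4m + 92)(m + 8) + (−912)
  m + 8 = (−(1/912)m − 1/114)(−912) + (0)
The last nonzero remainder is the constant −912, so the polynomials are coprime and gcd = 1.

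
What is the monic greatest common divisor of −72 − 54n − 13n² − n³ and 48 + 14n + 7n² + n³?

6 + n

Repeated division with remainder:
  −n³ − 13n² − 54n − 72 = (−1)(n³ + 7n² + 14n + 48) + (−6n² − 40n − 24)
  n³ + 7n² + 14n + 48 = (−(1/6)n − 1/18)(−6n² − 40n − 24) + ((70/9)n + 140/3)
  −6n² − 40n − 24 = (−(27/35)n − 18/35)((70/9)n + 140/3) + (0)
Last nonzero remainder: (70/9)n + 140/3. Dividing through by 70/9 gives the monic gcd n + 6.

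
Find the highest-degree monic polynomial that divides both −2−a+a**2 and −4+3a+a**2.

1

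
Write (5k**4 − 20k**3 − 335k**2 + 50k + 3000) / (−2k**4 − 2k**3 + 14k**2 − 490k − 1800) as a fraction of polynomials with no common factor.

(−5k**2 + 65k − 150)/(2k**2 − 16k + 90)

By polynomial division,
  5k**4 − 20k**3 − 335k**2 + 50k + 3000 = (−5/2)(−2k**4 − 2k**3 + 14k**2 − 490k − 1800) + (−25k**3 − 300k**2 − 1175k − 1500)
  −2k**4 − 2k**3 + 14k**2 − 490k − 1800 = ((2/25)k − 22/25)(−25k**3 − 300k**2 − 1175k − 1500) + (−156k**2 − 1404k − 3120)
  −25k**3 − 300k**2 − 1175k − 1500 = ((25/156)k + 25/52)(−156k**2 − 1404k − 3120) + (0)
Last nonzero remainder: −156k**2 − 1404k − 3120. Dividing through by −156 gives the monic gcd k**2 + 9k + 20.
Cancel k**2 + 9k + 20 from numerator and denominator to get the reduced form.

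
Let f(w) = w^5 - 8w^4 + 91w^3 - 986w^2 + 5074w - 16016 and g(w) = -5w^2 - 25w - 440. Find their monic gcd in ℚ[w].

Repeated division with remainder:
  w^5 - 8w^4 + 91w^3 - 986w^2 + 5074w - 16016 = (-(1/5)w^3 + (13/5)w^2 - (68/5)w + 182/5)(-5w^2 - 25w - 440) + (0)
Last nonzero remainder: -5w^2 - 25w - 440. Dividing through by -5 gives the monic gcd w^2 + 5w + 88.

w^2 + 5w + 88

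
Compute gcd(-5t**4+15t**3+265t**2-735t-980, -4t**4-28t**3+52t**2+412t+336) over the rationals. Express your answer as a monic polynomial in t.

By polynomial division,
  -5t**4+15t**3+265t**2-735t-980 = (5/4)(-4t**4-28t**3+52t**2+412t+336) + (50t**3+200t**2-1250t-1400)
  -4t**4-28t**3+52t**2+412t+336 = (-(2/25)t-6/25)(50t**3+200t**2-1250t-1400) + (0)
Last nonzero remainder: 50t**3+200t**2-1250t-1400. Dividing through by 50 gives the monic gcd t**3+4t**2-25t-28.

t**3+4t**2-25t-28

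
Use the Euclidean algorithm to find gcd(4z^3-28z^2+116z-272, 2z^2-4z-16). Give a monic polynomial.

Repeated division with remainder:
  4z^3-28z^2+116z-272 = (2z-10)(2z^2-4z-16) + (108z-432)
  2z^2-4z-16 = ((1/54)z+1/27)(108z-432) + (0)
Last nonzero remainder: 108z-432. Dividing through by 108 gives the monic gcd z-4.

z-4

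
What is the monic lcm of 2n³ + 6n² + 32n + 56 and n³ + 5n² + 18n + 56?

n⁴ + 7n³ + 28n² + 92n + 112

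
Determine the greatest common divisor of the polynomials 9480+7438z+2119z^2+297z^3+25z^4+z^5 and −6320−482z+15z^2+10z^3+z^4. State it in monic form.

790+159z+18z^2+z^3

By polynomial division,
  z^5+25z^4+297z^3+2119z^2+7438z+9480 = (z+15)(z^4+10z^3+15z^2−482z−6320) + (132z^3+2376z^2+20988z+104280)
  z^4+10z^3+15z^2−482z−6320 = ((1/132)z−2/33)(132z^3+2376z^2+20988z+104280) + (0)
Last nonzero remainder: 132z^3+2376z^2+20988z+104280. Dividing through by 132 gives the monic gcd z^3+18z^2+159z+790.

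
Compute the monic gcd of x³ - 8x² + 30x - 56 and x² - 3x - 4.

Euclidean algorithm in ℚ[x]:
  x³ - 8x² + 30x - 56 = (x - 5)(x² - 3x - 4) + (19x - 76)
  x² - 3x - 4 = ((1/19)x + 1/19)(19x - 76) + (0)
Last nonzero remainder: 19x - 76. Dividing through by 19 gives the monic gcd x - 4.

x - 4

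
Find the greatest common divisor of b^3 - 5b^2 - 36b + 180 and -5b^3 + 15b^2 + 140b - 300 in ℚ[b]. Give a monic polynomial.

b - 6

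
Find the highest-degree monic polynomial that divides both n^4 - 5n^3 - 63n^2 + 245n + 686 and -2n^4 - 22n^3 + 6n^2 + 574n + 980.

By polynomial division,
  n^4 - 5n^3 - 63n^2 + 245n + 686 = (-1/2)(-2n^4 - 22n^3 + 6n^2 + 574n + 980) + (-16n^3 - 60n^2 + 532n + 1176)
  -2n^4 - 22n^3 + 6n^2 + 574n + 980 = ((1/8)n + 29/32)(-16n^3 - 60n^2 + 532n + 1176) + (-(49/8)n^2 - (441/8)n - 343/4)
  -16n^3 - 60n^2 + 532n + 1176 = ((128/49)n - 96/7)(-(49/8)n^2 - (441/8)n - 343/4) + (0)
Last nonzero remainder: -(49/8)n^2 - (441/8)n - 343/4. Dividing through by -49/8 gives the monic gcd n^2 + 9n + 14.

n^2 + 9n + 14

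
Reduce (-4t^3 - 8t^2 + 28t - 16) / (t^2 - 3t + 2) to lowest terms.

Euclidean algorithm in ℚ[t]:
  -4t^3 - 8t^2 + 28t - 16 = (-4t - 20)(t^2 - 3t + 2) + (-24t + 24)
  t^2 - 3t + 2 = (-(1/24)t + 1/12)(-24t + 24) + (0)
Last nonzero remainder: -24t + 24. Dividing through by -24 gives the monic gcd t - 1.
Cancel t - 1 from numerator and denominator to get the reduced form.

(-4t^2 - 12t + 16)/(t - 2)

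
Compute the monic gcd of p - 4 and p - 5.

1

Euclidean algorithm in ℚ[p]:
  p - 4 = (p - 5) + (1)
  p - 5 = (p - 5)(1) + (0)
The last nonzero remainder is the constant 1, so the polynomials are coprime and gcd = 1.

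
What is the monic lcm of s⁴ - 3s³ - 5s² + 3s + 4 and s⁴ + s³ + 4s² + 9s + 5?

Apply the Euclidean algorithm:
  s⁴ - 3s³ - 5s² + 3s + 4 = (s⁴ + s³ + 4s² + 9s + 5) + (-4s³ - 9s² - 6s - 1)
  s⁴ + s³ + 4s² + 9s + 5 = (-(1/4)s + 5/16)(-4s³ - 9s² - 6s - 1) + ((85/16)s² + (85/8)s + 85/16)
  -4s³ - 9s² - 6s - 1 = (-(64/85)s - 16/85)((85/16)s² + (85/8)s + 85/16) + (0)
Last nonzero remainder: (85/16)s² + (85/8)s + 85/16. Dividing through by 85/16 gives the monic gcd s² + 2s + 1.
Then lcm(f, g) = f·g / gcd(f, g); expanding and making the result monic gives the answer.

s⁶ - 4s⁵ + 3s⁴ - 7s³ - 24s² + 11s + 20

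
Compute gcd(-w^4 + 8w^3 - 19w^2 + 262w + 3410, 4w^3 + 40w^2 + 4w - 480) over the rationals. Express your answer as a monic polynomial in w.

w + 5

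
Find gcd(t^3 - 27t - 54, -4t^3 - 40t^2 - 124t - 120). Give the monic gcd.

t + 3

Apply the Euclidean algorithm:
  t^3 - 27t - 54 = (-1/4)(-4t^3 - 40t^2 - 124t - 120) + (-10t^2 - 58t - 84)
  -4t^3 - 40t^2 - 124t - 120 = ((2/5)t + 42/25)(-10t^2 - 58t - 84) + ((176/25)t + 528/25)
  -10t^2 - 58t - 84 = (-(125/88)t - 175/44)((176/25)t + 528/25) + (0)
Last nonzero remainder: (176/25)t + 528/25. Dividing through by 176/25 gives the monic gcd t + 3.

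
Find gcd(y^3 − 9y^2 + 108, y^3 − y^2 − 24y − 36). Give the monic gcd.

Repeated division with remainder:
  y^3 − 9y^2 + 108 = (y^3 − y^2 − 24y − 36) + (−8y^2 + 24y + 144)
  y^3 − y^2 − 24y − 36 = (−(1/8)y − 1/4)(−8y^2 + 24y + 144) + (0)
Last nonzero remainder: −8y^2 + 24y + 144. Dividing through by −8 gives the monic gcd y^2 − 3y − 18.

y^2 − 3y − 18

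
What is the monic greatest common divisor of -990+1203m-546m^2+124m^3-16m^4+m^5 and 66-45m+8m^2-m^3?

By polynomial division,
  m^5-16m^4+124m^3-546m^2+1203m-990 = (-m^2+8m-15)(-m^3+8m^2-45m+66) + (0)
Last nonzero remainder: -m^3+8m^2-45m+66. Dividing through by -1 gives the monic gcd m^3-8m^2+45m-66.

-66+45m-8m^2+m^3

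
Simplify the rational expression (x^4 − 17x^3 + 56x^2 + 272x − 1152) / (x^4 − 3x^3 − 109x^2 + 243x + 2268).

(x^2 − 12x + 32)/(x^2 + 2x − 63)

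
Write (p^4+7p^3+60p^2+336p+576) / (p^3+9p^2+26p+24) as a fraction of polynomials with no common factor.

(p^2+48)/(p+2)

Repeated division with remainder:
  p^4+7p^3+60p^2+336p+576 = (p−2)(p^3+9p^2+26p+24) + (52p^2+364p+624)
  p^3+9p^2+26p+24 = ((1/52)p+1/26)(52p^2+364p+624) + (0)
Last nonzero remainder: 52p^2+364p+624. Dividing through by 52 gives the monic gcd p^2+7p+12.
Cancel p^2+7p+12 from numerator and denominator to get the reduced form.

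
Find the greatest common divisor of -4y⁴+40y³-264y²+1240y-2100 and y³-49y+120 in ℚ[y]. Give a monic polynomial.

y²-8y+15

Repeated division with remainder:
  -4y⁴+40y³-264y²+1240y-2100 = (-4y+40)(y³-49y+120) + (-460y²+3680y-6900)
  y³-49y+120 = (-(1/460)y-2/115)(-460y²+3680y-6900) + (0)
Last nonzero remainder: -460y²+3680y-6900. Dividing through by -460 gives the monic gcd y²-8y+15.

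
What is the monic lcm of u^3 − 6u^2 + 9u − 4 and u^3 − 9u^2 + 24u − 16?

u^4 − 10u^3 + 33u^2 − 40u + 16

Apply the Euclidean algorithm:
  u^3 − 6u^2 + 9u − 4 = (u^3 − 9u^2 + 24u − 16) + (3u^2 − 15u + 12)
  u^3 − 9u^2 + 24u − 16 = ((1/3)u − 4/3)(3u^2 − 15u + 12) + (0)
Last nonzero remainder: 3u^2 − 15u + 12. Dividing through by 3 gives the monic gcd u^2 − 5u + 4.
Then lcm(f, g) = f·g / gcd(f, g); expanding and making the result monic gives the answer.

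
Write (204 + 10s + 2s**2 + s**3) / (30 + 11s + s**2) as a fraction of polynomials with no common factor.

Repeated division with remainder:
  s**3 + 2s**2 + 10s + 204 = (s - 9)(s**2 + 11s + 30) + (79s + 474)
  s**2 + 11s + 30 = ((1/79)s + 5/79)(79s + 474) + (0)
Last nonzero remainder: 79s + 474. Dividing through by 79 gives the monic gcd s + 6.
Cancel s + 6 from numerator and denominator to get the reduced form.

(34 - 4s + s**2)/(5 + s)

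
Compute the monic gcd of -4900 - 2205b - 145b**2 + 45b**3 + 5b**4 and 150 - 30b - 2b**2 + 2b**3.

5 + b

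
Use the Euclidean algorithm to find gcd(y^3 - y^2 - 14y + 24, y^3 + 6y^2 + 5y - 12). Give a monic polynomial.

By polynomial division,
  y^3 - y^2 - 14y + 24 = (y^3 + 6y^2 + 5y - 12) + (-7y^2 - 19y + 36)
  y^3 + 6y^2 + 5y - 12 = (-(1/7)y - 23/49)(-7y^2 - 19y + 36) + ((60/49)y + 240/49)
  -7y^2 - 19y + 36 = (-(343/60)y + 147/20)((60/49)y + 240/49) + (0)
Last nonzero remainder: (60/49)y + 240/49. Dividing through by 60/49 gives the monic gcd y + 4.

y + 4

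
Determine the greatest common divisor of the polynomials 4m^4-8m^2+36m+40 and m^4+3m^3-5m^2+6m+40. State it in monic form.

Repeated division with remainder:
  4m^4-8m^2+36m+40 = (4)(m^4+3m^3-5m^2+6m+40) + (-12m^3+12m^2+12m-120)
  m^4+3m^3-5m^2+6m+40 = (-(1/12)m-1/3)(-12m^3+12m^2+12m-120) + (0)
Last nonzero remainder: -12m^3+12m^2+12m-120. Dividing through by -12 gives the monic gcd m^3-m^2-m+10.

m^3-m^2-m+10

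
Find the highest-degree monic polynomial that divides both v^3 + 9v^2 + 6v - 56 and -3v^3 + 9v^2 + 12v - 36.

v - 2

Apply the Euclidean algorithm:
  v^3 + 9v^2 + 6v - 56 = (-1/3)(-3v^3 + 9v^2 + 12v - 36) + (12v^2 + 10v - 68)
  -3v^3 + 9v^2 + 12v - 36 = (-(1/4)v + 23/24)(12v^2 + 10v - 68) + (-(175/12)v + 175/6)
  12v^2 + 10v - 68 = (-(144/175)v - 408/175)(-(175/12)v + 175/6) + (0)
Last nonzero remainder: -(175/12)v + 175/6. Dividing through by -175/12 gives the monic gcd v - 2.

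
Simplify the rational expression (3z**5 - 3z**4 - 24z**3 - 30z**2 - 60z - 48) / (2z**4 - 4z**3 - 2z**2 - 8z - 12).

Apply the Euclidean algorithm:
  3z**5 - 3z**4 - 24z**3 - 30z**2 - 60z - 48 = ((3/2)z + 3/2)(2z**4 - 4z**3 - 2z**2 - 8z - 12) + (-15z**3 - 15z**2 - 30z - 30)
  2z**4 - 4z**3 - 2z**2 - 8z - 12 = (-(2/15)z + 2/5)(-15z**3 - 15z**2 - 30z - 30) + (0)
Last nonzero remainder: -15z**3 - 15z**2 - 30z - 30. Dividing through by -15 gives the monic gcd z**3 + z**2 + 2z + 2.
Cancel z**3 + z**2 + 2z + 2 from numerator and denominator to get the reduced form.

(3z**2 - 6z - 24)/(2z - 6)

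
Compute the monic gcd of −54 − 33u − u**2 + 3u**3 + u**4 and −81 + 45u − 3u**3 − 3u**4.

Apply the Euclidean algorithm:
  u**4 + 3u**3 − u**2 − 33u − 54 = (−1/3)(−3u**4 − 3u**3 + 45u − 81) + (2u**3 − u**2 − 18u − 81)
  −3u**4 − 3u**3 + 45u − 81 = (−(3/2)u − 9/4)(2u**3 − u**2 − 18u − 81) + (−(117/4)u**2 − 117u − 1053/4)
  2u**3 − u**2 − 18u − 81 = (−(8/117)u + 4/13)(−(117/4)u**2 − 117u − 1053/4) + (0)
Last nonzero remainder: −(117/4)u**2 − 117u − 1053/4. Dividing through by −117/4 gives the monic gcd u**2 + 4u + 9.

9 + 4u + u**2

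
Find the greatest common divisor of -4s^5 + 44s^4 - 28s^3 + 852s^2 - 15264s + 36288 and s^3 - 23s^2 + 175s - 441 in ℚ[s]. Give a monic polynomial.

s^2 - 16s + 63

By polynomial division,
  -4s^5 + 44s^4 - 28s^3 + 852s^2 - 15264s + 36288 = (-4s^2 - 48s - 432)(s^3 - 23s^2 + 175s - 441) + (-2448s^2 + 39168s - 154224)
  s^3 - 23s^2 + 175s - 441 = (-(1/2448)s + 7/2448)(-2448s^2 + 39168s - 154224) + (0)
Last nonzero remainder: -2448s^2 + 39168s - 154224. Dividing through by -2448 gives the monic gcd s^2 - 16s + 63.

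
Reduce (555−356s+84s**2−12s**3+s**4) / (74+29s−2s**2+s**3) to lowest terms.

(15−8s+s**2)/(2+s)

Euclidean algorithm in ℚ[s]:
  s**4−12s**3+84s**2−356s+555 = (s−10)(s**3−2s**2+29s+74) + (35s**2−140s+1295)
  s**3−2s**2+29s+74 = ((1/35)s+2/35)(35s**2−140s+1295) + (0)
Last nonzero remainder: 35s**2−140s+1295. Dividing through by 35 gives the monic gcd s**2−4s+37.
Cancel s**2−4s+37 from numerator and denominator to get the reduced form.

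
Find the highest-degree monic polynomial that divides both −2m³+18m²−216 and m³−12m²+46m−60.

m−6

Repeated division with remainder:
  −2m³+18m²−216 = (−2)(m³−12m²+46m−60) + (−6m²+92m−336)
  m³−12m²+46m−60 = (−(1/6)m−5/9)(−6m²+92m−336) + ((370/9)m−740/3)
  −6m²+92m−336 = (−(27/185)m+252/185)((370/9)m−740/3) + (0)
Last nonzero remainder: (370/9)m−740/3. Dividing through by 370/9 gives the monic gcd m−6.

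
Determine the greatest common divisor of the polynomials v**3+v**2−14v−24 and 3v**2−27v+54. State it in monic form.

By polynomial division,
  v**3+v**2−14v−24 = ((1/3)v+10/3)(3v**2−27v+54) + (58v−204)
  3v**2−27v+54 = ((3/58)v−477/1682)(58v−204) + (−3240/841)
  58v−204 = (−(24389/1620)v+14297/270)(−3240/841) + (0)
The last nonzero remainder is the constant −3240/841, so the polynomials are coprime and gcd = 1.

1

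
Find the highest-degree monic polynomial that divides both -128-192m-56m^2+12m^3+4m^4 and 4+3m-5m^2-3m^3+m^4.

Repeated division with remainder:
  4m^4+12m^3-56m^2-192m-128 = (4)(m^4-3m^3-5m^2+3m+4) + (24m^3-36m^2-204m-144)
  m^4-3m^3-5m^2+3m+4 = ((1/24)m-1/16)(24m^3-36m^2-204m-144) + ((5/4)m^2-(15/4)m-5)
  24m^3-36m^2-204m-144 = ((96/5)m+144/5)((5/4)m^2-(15/4)m-5) + (0)
Last nonzero remainder: (5/4)m^2-(15/4)m-5. Dividing through by 5/4 gives the monic gcd m^2-3m-4.

-4-3m+m^2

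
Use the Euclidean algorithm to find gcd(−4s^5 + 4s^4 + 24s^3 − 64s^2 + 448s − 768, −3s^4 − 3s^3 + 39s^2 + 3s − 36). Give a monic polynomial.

By polynomial division,
  −4s^5 + 4s^4 + 24s^3 − 64s^2 + 448s − 768 = ((4/3)s − 8/3)(−3s^4 − 3s^3 + 39s^2 + 3s − 36) + (−36s^3 + 36s^2 + 504s − 864)
  −3s^4 − 3s^3 + 39s^2 + 3s − 36 = ((1/12)s + 1/6)(−36s^3 + 36s^2 + 504s − 864) + (−9s^2 − 9s + 108)
  −36s^3 + 36s^2 + 504s − 864 = (4s − 8)(−9s^2 − 9s + 108) + (0)
Last nonzero remainder: −9s^2 − 9s + 108. Dividing through by −9 gives the monic gcd s^2 + s − 12.

s^2 + s − 12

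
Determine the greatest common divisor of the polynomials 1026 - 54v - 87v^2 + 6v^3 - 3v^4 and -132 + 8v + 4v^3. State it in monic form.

By polynomial division,
  -3v^4 + 6v^3 - 87v^2 - 54v + 1026 = (-(3/4)v + 3/2)(4v^3 + 8v - 132) + (-81v^2 - 165v + 1224)
  4v^3 + 8v - 132 = (-(4/81)v + 220/2187)(-81v^2 - 165v + 1224) + ((61996/729)v - 61996/243)
  -81v^2 - 165v + 1224 = (-(59049/61996)v - 74358/15499)((61996/729)v - 61996/243) + (0)
Last nonzero remainder: (61996/729)v - 61996/243. Dividing through by 61996/729 gives the monic gcd v - 3.

-3 + v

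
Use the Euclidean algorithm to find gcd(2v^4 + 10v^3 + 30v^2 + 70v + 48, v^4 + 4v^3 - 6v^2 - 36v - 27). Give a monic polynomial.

v^2 + 4v + 3

Euclidean algorithm in ℚ[v]:
  2v^4 + 10v^3 + 30v^2 + 70v + 48 = (2)(v^4 + 4v^3 - 6v^2 - 36v - 27) + (2v^3 + 42v^2 + 142v + 102)
  v^4 + 4v^3 - 6v^2 - 36v - 27 = ((1/2)v - 17/2)(2v^3 + 42v^2 + 142v + 102) + (280v^2 + 1120v + 840)
  2v^3 + 42v^2 + 142v + 102 = ((1/140)v + 17/140)(280v^2 + 1120v + 840) + (0)
Last nonzero remainder: 280v^2 + 1120v + 840. Dividing through by 280 gives the monic gcd v^2 + 4v + 3.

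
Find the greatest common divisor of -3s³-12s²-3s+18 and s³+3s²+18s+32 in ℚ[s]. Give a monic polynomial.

Repeated division with remainder:
  -3s³-12s²-3s+18 = (-3)(s³+3s²+18s+32) + (-3s²+51s+114)
  s³+3s²+18s+32 = (-(1/3)s-20/3)(-3s²+51s+114) + (396s+792)
  -3s²+51s+114 = (-(1/132)s+19/132)(396s+792) + (0)
Last nonzero remainder: 396s+792. Dividing through by 396 gives the monic gcd s+2.

s+2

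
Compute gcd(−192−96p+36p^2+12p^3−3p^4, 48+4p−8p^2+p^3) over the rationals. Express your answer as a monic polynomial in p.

By polynomial division,
  −3p^4+12p^3+36p^2−96p−192 = (−3p−12)(p^3−8p^2+4p+48) + (−48p^2+96p+384)
  p^3−8p^2+4p+48 = (−(1/48)p+1/8)(−48p^2+96p+384) + (0)
Last nonzero remainder: −48p^2+96p+384. Dividing through by −48 gives the monic gcd p^2−2p−8.

−8−2p+p^2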